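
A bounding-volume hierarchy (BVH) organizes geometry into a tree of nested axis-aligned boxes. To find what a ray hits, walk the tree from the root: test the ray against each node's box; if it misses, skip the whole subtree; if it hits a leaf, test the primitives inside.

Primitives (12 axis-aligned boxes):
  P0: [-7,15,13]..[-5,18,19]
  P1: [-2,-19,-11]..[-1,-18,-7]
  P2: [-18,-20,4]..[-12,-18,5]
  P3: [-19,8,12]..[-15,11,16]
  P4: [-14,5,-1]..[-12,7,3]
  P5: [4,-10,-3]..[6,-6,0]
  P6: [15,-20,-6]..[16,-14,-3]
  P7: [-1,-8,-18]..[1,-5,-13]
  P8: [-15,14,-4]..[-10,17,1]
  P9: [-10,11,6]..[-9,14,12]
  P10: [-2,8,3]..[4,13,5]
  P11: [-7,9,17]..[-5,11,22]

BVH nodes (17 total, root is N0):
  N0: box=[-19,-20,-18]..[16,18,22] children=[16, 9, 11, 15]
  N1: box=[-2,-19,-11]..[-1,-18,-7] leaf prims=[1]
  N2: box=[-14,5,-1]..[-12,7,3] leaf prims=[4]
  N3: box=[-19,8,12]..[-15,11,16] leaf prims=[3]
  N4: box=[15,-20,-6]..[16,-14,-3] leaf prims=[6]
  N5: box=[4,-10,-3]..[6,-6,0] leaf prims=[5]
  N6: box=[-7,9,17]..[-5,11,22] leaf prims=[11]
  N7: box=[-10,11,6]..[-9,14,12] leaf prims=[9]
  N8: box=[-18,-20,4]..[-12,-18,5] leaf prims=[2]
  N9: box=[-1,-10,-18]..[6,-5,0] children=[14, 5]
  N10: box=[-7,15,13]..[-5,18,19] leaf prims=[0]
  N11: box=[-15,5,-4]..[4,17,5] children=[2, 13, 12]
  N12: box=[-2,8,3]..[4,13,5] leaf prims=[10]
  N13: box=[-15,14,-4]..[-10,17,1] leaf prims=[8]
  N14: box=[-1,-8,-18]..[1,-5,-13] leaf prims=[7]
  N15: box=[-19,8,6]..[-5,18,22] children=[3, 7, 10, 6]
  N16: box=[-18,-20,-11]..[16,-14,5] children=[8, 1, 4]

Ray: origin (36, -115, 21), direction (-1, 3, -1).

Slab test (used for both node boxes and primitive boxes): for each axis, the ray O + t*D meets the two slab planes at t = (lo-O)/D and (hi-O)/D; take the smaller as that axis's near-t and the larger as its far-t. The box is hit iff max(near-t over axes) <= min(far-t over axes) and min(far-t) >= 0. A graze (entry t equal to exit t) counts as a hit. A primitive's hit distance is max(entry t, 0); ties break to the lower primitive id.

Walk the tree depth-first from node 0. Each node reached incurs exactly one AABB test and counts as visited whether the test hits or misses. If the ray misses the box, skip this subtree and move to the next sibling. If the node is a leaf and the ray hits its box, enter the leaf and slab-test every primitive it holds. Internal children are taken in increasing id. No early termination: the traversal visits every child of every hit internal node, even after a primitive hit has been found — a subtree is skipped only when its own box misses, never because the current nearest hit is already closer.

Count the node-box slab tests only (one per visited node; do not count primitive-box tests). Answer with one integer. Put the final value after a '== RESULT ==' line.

Walk:
N0 x:[20,55] y:[95/3,133/3] z:[-1,39] -> hit [95/3,39], descend [9, 11, 15, 16]
  N9 x:[30,37] y:[35,110/3] z:[21,39] -> hit [35,110/3], descend [5, 14]
    N5 x:[30,32] y:[35,109/3] z:[21,24] -> miss, prune
    N14 x:[35,37] y:[107/3,110/3] z:[34,39] -> hit [107/3,110/3] leaf, test {P7@t=107/3}
  N11 x:[32,51] y:[40,44] z:[16,25] -> miss, prune
  N15 x:[41,55] y:[41,133/3] z:[-1,15] -> miss, prune
  N16 x:[20,54] y:[95/3,101/3] z:[16,32] -> hit [95/3,32], descend [1, 4, 8]
    N1 x:[37,38] y:[32,97/3] z:[28,32] -> miss, prune
    N4 x:[20,21] y:[95/3,101/3] z:[24,27] -> miss, prune
    N8 x:[48,54] y:[95/3,97/3] z:[16,17] -> miss, prune

10 AABB tests over nodes [0, 9, 5, 14, 11, 15, 16, 1, 4, 8]; 1 leaf entered; closest P7.

== RESULT ==
10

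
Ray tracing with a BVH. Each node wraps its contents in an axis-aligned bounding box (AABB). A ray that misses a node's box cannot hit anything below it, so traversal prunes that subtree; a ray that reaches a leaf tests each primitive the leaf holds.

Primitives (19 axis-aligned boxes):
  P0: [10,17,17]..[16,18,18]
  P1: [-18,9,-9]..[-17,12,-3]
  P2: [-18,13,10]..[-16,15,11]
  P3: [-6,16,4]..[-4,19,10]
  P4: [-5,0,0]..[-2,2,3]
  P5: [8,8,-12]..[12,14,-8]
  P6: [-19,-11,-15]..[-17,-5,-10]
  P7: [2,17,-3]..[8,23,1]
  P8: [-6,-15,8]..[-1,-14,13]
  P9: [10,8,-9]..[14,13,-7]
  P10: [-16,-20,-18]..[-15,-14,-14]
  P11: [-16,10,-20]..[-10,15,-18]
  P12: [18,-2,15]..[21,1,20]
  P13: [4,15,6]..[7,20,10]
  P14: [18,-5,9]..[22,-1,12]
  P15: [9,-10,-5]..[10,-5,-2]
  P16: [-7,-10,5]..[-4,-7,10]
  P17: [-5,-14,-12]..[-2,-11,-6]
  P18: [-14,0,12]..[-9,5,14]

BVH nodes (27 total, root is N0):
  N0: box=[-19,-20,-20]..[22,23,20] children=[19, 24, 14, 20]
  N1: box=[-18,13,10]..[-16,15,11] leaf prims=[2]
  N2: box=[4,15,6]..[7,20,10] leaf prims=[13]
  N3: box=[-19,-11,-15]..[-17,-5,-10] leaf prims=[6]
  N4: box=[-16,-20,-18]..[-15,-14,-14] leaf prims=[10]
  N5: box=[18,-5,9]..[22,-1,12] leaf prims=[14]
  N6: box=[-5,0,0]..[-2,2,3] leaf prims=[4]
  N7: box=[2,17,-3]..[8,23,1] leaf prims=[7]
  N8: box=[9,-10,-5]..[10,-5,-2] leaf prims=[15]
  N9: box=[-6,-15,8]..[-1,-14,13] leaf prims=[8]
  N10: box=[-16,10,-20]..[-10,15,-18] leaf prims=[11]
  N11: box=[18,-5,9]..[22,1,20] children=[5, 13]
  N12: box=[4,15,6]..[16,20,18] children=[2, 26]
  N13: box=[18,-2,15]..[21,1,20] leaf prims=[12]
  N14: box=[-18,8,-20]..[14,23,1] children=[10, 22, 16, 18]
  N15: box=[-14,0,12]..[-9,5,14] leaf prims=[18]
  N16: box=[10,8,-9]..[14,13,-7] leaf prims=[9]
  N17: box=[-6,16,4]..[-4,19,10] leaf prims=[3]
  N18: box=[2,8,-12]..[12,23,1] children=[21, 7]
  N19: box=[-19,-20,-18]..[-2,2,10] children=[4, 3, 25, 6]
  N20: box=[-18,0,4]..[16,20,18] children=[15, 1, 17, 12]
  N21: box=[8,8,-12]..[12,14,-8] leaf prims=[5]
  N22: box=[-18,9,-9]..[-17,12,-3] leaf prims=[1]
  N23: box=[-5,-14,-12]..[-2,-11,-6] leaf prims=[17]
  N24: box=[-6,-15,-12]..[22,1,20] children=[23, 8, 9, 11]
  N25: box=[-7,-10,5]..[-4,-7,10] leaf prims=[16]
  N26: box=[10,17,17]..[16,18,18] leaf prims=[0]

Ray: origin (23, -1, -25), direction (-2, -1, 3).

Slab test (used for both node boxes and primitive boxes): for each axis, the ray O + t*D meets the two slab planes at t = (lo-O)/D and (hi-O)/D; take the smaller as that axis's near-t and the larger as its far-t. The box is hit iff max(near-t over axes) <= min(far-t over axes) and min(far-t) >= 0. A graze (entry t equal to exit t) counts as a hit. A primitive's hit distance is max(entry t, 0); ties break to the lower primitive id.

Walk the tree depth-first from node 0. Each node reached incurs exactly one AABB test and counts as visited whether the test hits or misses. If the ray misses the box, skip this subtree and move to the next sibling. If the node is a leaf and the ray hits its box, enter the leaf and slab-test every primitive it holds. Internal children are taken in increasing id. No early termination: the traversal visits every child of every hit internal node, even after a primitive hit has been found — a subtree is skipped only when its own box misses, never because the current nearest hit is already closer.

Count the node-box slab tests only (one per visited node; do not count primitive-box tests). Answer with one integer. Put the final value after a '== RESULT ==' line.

Trace the traversal:
N0 x:[1/2,21] y:[-24,19] z:[5/3,15] -> hit [5/3,15], descend [14, 19, 20, 24]
  N14 x:[9/2,41/2] y:[-24,-9] z:[5/3,26/3] -> miss, prune
  N19 x:[25/2,21] y:[-3,19] z:[7/3,35/3] -> miss, prune
  N20 x:[7/2,41/2] y:[-21,-1] z:[29/3,43/3] -> miss, prune
  N24 x:[1/2,29/2] y:[-2,14] z:[13/3,15] -> hit [13/3,14], descend [8, 9, 11, 23]
    N8 x:[13/2,7] y:[4,9] z:[20/3,23/3] -> hit [20/3,7] leaf, test {P15@t=20/3}
    N9 x:[12,29/2] y:[13,14] z:[11,38/3] -> miss, prune
    N11 x:[1/2,5/2] y:[-2,4] z:[34/3,15] -> miss, prune
    N23 x:[25/2,14] y:[10,13] z:[13/3,19/3] -> miss, prune

9 AABB tests over nodes [0, 14, 19, 20, 24, 8, 9, 11, 23]; 1 leaf entered; closest P15.

== RESULT ==
9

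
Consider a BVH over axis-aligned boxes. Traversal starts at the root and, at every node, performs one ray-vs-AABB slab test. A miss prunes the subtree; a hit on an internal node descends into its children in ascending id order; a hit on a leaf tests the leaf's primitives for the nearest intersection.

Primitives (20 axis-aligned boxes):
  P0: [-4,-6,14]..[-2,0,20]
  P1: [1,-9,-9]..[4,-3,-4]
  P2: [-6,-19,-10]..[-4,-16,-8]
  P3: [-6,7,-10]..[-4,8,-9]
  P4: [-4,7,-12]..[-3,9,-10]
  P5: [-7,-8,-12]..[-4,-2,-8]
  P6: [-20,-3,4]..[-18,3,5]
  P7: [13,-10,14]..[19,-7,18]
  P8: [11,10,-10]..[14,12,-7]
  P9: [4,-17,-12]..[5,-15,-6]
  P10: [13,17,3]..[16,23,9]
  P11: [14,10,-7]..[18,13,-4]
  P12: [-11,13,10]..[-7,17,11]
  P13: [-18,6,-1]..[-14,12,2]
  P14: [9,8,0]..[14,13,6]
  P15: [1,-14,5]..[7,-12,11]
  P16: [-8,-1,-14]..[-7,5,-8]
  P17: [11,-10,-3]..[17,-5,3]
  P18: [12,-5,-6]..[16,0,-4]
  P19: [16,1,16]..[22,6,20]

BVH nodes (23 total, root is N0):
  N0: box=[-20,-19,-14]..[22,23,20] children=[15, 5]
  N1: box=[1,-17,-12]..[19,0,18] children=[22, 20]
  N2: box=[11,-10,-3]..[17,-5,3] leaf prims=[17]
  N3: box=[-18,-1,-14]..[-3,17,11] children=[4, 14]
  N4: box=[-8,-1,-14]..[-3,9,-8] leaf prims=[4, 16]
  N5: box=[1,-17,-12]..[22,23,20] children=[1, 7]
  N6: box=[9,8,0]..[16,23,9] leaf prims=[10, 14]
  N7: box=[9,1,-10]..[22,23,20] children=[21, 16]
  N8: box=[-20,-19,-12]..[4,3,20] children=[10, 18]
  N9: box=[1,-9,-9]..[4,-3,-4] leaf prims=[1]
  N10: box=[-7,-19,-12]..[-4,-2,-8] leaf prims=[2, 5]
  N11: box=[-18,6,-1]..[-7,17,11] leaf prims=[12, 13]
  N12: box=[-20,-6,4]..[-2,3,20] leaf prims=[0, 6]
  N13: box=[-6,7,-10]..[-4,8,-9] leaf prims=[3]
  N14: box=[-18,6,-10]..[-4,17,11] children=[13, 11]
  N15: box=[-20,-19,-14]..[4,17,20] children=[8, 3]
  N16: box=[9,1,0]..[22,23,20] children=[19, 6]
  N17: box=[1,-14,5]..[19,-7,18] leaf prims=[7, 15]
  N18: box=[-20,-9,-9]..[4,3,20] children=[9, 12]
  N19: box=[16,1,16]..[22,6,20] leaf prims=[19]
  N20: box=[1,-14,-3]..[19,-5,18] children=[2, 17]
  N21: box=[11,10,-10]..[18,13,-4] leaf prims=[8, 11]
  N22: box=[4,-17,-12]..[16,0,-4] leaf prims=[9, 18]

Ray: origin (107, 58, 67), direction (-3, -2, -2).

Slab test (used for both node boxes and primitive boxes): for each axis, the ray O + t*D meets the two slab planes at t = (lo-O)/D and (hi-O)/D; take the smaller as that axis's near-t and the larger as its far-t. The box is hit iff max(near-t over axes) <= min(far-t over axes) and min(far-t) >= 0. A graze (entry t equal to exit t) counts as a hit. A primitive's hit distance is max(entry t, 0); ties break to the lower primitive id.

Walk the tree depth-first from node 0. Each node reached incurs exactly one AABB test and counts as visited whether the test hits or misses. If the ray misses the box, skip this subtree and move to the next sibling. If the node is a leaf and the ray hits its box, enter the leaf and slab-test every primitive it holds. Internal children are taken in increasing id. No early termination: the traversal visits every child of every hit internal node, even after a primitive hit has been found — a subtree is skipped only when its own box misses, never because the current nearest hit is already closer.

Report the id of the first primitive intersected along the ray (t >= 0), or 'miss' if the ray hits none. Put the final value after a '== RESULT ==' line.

Trace the traversal:
N0 x:[85/3,127/3] y:[35/2,77/2] z:[47/2,81/2] -> hit [85/3,77/2], descend [5, 15]
  N5 x:[85/3,106/3] y:[35/2,75/2] z:[47/2,79/2] -> hit [85/3,106/3], descend [1, 7]
    N1 x:[88/3,106/3] y:[29,75/2] z:[49/2,79/2] -> hit [88/3,106/3], descend [20, 22]
      N20 x:[88/3,106/3] y:[63/2,36] z:[49/2,35] -> hit [63/2,35], descend [2, 17]
        N2 x:[30,32] y:[63/2,34] z:[32,35] -> hit [32,32] leaf, test {P17@t=32}
        N17 x:[88/3,106/3] y:[65/2,36] z:[49/2,31] -> miss, prune
      N22 x:[91/3,103/3] y:[29,75/2] z:[71/2,79/2] -> miss, prune
    N7 x:[85/3,98/3] y:[35/2,57/2] z:[47/2,77/2] -> hit [85/3,57/2], descend [16, 21]
      N16 x:[85/3,98/3] y:[35/2,57/2] z:[47/2,67/2] -> hit [85/3,57/2], descend [6, 19]
        N6 x:[91/3,98/3] y:[35/2,25] z:[29,67/2] -> miss, prune
        N19 x:[85/3,91/3] y:[26,57/2] z:[47/2,51/2] -> miss, prune
      N21 x:[89/3,32] y:[45/2,24] z:[71/2,77/2] -> miss, prune
  N15 x:[103/3,127/3] y:[41/2,77/2] z:[47/2,81/2] -> hit [103/3,77/2], descend [3, 8]
    N3 x:[110/3,125/3] y:[41/2,59/2] z:[28,81/2] -> miss, prune
    N8 x:[103/3,127/3] y:[55/2,77/2] z:[47/2,79/2] -> hit [103/3,77/2], descend [10, 18]
      N10 x:[37,38] y:[30,77/2] z:[75/2,79/2] -> hit [75/2,38] leaf, test {P2@t=75/2, P5(miss)}
      N18 x:[103/3,127/3] y:[55/2,67/2] z:[47/2,38] -> miss, prune

Visited [0, 5, 1, 20, 2, 17, 22, 7, 16, 6, 19, 21, 15, 3, 8, 10, 18]. Tests: 17 box, 2 leaf. Nearest: P17.

== RESULT ==
17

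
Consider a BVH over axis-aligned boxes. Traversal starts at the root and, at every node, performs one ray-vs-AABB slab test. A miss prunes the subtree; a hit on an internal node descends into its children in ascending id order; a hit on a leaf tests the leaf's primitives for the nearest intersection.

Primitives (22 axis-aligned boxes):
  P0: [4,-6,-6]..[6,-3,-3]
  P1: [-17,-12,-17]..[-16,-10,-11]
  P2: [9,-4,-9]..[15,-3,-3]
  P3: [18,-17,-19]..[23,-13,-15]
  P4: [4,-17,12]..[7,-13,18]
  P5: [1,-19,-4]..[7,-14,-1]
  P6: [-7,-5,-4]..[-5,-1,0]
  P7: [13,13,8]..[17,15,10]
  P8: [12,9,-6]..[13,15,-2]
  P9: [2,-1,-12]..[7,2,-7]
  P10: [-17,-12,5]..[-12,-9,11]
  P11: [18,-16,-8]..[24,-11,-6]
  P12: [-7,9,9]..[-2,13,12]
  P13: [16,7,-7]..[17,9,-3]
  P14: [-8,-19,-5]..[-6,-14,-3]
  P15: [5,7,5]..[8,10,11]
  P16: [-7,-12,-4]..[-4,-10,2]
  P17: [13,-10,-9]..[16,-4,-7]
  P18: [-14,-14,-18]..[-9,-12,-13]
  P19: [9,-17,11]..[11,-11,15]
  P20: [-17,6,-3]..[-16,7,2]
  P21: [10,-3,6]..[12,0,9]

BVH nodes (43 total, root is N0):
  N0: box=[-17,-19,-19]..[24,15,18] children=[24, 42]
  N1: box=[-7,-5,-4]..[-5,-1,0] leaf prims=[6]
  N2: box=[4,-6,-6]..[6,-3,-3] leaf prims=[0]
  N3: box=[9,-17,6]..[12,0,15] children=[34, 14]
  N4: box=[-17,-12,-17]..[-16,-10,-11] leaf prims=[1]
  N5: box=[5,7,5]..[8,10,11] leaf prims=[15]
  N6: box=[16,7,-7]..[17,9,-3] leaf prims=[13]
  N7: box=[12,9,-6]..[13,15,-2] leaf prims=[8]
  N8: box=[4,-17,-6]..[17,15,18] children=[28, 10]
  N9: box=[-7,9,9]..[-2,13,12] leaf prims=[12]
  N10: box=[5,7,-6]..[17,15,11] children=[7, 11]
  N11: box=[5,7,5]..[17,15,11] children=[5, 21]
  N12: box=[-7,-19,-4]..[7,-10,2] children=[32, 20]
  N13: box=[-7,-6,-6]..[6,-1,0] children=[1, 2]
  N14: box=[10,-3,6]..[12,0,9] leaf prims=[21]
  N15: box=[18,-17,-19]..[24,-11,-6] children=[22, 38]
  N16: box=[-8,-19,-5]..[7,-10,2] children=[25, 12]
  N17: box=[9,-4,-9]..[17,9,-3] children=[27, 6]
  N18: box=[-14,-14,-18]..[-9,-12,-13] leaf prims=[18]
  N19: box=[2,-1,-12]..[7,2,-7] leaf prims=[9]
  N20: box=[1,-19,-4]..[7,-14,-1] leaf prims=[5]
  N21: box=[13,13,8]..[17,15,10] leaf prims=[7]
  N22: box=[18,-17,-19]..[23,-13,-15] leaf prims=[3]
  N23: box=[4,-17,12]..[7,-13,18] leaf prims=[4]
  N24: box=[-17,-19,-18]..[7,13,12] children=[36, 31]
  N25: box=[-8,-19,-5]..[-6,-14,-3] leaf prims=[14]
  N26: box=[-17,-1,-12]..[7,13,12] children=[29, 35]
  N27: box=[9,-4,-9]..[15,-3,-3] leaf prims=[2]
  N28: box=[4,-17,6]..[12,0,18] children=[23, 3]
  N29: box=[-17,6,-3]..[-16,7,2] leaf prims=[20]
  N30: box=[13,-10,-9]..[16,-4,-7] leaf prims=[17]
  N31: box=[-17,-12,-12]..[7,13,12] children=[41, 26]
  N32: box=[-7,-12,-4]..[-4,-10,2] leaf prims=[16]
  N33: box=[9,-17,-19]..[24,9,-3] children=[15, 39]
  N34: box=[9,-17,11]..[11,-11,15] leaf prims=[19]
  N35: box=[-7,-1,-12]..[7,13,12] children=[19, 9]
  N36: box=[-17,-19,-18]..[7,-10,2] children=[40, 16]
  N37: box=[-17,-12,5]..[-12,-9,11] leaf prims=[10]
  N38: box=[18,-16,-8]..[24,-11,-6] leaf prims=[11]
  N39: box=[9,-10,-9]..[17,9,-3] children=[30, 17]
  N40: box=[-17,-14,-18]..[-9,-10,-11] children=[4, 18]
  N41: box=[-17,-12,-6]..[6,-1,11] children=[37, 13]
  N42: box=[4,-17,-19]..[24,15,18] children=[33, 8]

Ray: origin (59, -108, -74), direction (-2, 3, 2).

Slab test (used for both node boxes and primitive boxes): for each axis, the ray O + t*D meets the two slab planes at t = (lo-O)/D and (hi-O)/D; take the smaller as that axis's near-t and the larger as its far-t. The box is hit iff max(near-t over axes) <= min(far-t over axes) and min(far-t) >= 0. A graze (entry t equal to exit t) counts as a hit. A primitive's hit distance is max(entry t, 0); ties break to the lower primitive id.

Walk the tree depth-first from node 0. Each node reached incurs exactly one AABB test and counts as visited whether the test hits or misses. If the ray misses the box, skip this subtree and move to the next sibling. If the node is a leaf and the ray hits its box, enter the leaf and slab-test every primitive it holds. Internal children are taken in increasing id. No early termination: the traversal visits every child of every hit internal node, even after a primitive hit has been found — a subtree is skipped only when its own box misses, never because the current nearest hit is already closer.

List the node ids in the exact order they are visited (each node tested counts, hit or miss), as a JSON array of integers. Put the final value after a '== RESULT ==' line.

Walk:
N0 x:[35/2,38] y:[89/3,41] z:[55/2,46] -> hit [89/3,38], descend [24, 42]
  N24 x:[26,38] y:[89/3,121/3] z:[28,43] -> hit [89/3,38], descend [31, 36]
    N31 x:[26,38] y:[32,121/3] z:[31,43] -> hit [32,38], descend [26, 41]
      N26 x:[26,38] y:[107/3,121/3] z:[31,43] -> hit [107/3,38], descend [29, 35]
        N29 x:[75/2,38] y:[38,115/3] z:[71/2,38] -> hit [38,38] leaf, test {P20@t=38}
        N35 x:[26,33] y:[107/3,121/3] z:[31,43] -> miss, prune
      N41 x:[53/2,38] y:[32,107/3] z:[34,85/2] -> hit [34,107/3], descend [13, 37]
        N13 x:[53/2,33] y:[34,107/3] z:[34,37] -> miss, prune
        N37 x:[71/2,38] y:[32,33] z:[79/2,85/2] -> miss, prune
    N36 x:[26,38] y:[89/3,98/3] z:[28,38] -> hit [89/3,98/3], descend [16, 40]
      N16 x:[26,67/2] y:[89/3,98/3] z:[69/2,38] -> miss, prune
      N40 x:[34,38] y:[94/3,98/3] z:[28,63/2] -> miss, prune
  N42 x:[35/2,55/2] y:[91/3,41] z:[55/2,46] -> miss, prune

Visited [0, 24, 31, 26, 29, 35, 41, 13, 37, 36, 16, 40, 42]. Tests: 13 box, 1 leaf. Nearest: P20.

== RESULT ==
[0, 24, 31, 26, 29, 35, 41, 13, 37, 36, 16, 40, 42]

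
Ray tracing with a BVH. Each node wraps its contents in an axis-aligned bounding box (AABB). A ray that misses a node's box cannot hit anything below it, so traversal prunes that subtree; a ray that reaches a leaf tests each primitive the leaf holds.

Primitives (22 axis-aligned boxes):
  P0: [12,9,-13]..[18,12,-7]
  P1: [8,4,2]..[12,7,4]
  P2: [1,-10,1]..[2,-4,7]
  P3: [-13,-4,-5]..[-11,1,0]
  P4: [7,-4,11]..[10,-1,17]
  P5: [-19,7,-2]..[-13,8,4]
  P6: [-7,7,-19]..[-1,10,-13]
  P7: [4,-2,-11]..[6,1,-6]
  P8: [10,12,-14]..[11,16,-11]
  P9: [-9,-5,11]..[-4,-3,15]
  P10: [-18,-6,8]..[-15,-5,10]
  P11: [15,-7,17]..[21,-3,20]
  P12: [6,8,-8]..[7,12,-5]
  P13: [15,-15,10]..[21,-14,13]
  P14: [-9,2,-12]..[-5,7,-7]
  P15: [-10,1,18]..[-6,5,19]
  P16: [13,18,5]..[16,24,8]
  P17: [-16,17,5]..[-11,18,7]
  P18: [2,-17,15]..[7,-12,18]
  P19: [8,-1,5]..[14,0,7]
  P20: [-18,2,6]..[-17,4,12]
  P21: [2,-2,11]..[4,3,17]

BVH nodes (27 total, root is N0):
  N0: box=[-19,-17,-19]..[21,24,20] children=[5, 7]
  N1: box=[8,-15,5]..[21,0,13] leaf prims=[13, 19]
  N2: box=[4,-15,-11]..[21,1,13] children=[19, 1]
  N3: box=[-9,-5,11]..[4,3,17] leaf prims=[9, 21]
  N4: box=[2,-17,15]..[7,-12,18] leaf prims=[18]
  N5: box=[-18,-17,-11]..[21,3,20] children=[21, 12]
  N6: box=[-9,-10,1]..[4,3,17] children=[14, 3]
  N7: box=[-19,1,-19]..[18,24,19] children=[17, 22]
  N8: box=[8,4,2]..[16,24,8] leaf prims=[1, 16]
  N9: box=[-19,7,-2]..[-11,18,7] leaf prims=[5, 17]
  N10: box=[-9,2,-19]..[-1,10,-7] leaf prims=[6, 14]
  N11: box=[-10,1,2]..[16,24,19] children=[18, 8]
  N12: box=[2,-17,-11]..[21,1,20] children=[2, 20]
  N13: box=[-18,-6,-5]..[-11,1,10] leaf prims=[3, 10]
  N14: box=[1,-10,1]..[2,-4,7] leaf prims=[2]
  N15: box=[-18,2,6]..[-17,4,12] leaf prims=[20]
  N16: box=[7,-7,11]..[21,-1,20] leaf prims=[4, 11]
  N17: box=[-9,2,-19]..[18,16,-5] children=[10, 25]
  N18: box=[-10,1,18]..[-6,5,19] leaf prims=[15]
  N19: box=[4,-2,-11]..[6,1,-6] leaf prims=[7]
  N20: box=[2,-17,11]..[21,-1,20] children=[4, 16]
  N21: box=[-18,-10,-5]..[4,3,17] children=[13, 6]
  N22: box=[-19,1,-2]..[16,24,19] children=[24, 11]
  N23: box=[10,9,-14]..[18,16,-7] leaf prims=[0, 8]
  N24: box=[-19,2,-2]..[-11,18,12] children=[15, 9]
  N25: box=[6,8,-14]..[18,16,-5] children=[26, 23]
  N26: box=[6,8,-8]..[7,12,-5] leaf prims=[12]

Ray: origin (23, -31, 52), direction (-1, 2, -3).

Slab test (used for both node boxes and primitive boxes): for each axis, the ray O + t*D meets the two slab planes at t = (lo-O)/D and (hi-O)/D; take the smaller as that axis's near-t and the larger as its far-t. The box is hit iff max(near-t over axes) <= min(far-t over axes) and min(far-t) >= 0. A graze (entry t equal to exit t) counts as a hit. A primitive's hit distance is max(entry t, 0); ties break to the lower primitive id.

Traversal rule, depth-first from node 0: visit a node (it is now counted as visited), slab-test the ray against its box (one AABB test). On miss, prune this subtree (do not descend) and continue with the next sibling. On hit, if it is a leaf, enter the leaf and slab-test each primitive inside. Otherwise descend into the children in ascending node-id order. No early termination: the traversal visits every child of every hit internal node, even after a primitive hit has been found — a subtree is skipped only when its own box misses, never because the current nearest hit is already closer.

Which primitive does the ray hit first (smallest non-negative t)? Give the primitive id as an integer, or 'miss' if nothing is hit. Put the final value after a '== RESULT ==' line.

Trace the traversal:
N0 x:[2,42] y:[7,55/2] z:[32/3,71/3] -> hit [32/3,71/3], descend [5, 7]
  N5 x:[2,41] y:[7,17] z:[32/3,21] -> hit [32/3,17], descend [12, 21]
    N12 x:[2,21] y:[7,16] z:[32/3,21] -> hit [32/3,16], descend [2, 20]
      N2 x:[2,19] y:[8,16] z:[13,21] -> hit [13,16], descend [1, 19]
        N1 x:[2,15] y:[8,31/2] z:[13,47/3] -> hit [13,15] leaf, test {P13(miss), P19@t=15}
        N19 x:[17,19] y:[29/2,16] z:[58/3,21] -> miss, prune
      N20 x:[2,21] y:[7,15] z:[32/3,41/3] -> hit [32/3,41/3], descend [4, 16]
        N4 x:[16,21] y:[7,19/2] z:[34/3,37/3] -> miss, prune
        N16 x:[2,16] y:[12,15] z:[32/3,41/3] -> hit [12,41/3] leaf, test {P4@t=27/2, P11(miss)}
    N21 x:[19,41] y:[21/2,17] z:[35/3,19] -> miss, prune
  N7 x:[5,42] y:[16,55/2] z:[11,71/3] -> hit [16,71/3], descend [17, 22]
    N17 x:[5,32] y:[33/2,47/2] z:[19,71/3] -> hit [19,47/2], descend [10, 25]
      N10 x:[24,32] y:[33/2,41/2] z:[59/3,71/3] -> miss, prune
      N25 x:[5,17] y:[39/2,47/2] z:[19,22] -> miss, prune
    N22 x:[7,42] y:[16,55/2] z:[11,18] -> hit [16,18], descend [11, 24]
      N11 x:[7,33] y:[16,55/2] z:[11,50/3] -> hit [16,50/3], descend [8, 18]
        N8 x:[7,15] y:[35/2,55/2] z:[44/3,50/3] -> miss, prune
        N18 x:[29,33] y:[16,18] z:[11,34/3] -> miss, prune
      N24 x:[34,42] y:[33/2,49/2] z:[40/3,18] -> miss, prune

Summary -> nodes [0, 5, 12, 2, 1, 19, 20, 4, 16, 21, 7, 17, 10, 25, 22, 11, 8, 18, 24]; box-tests=19; leaf-entries=2; first=P4

== RESULT ==
4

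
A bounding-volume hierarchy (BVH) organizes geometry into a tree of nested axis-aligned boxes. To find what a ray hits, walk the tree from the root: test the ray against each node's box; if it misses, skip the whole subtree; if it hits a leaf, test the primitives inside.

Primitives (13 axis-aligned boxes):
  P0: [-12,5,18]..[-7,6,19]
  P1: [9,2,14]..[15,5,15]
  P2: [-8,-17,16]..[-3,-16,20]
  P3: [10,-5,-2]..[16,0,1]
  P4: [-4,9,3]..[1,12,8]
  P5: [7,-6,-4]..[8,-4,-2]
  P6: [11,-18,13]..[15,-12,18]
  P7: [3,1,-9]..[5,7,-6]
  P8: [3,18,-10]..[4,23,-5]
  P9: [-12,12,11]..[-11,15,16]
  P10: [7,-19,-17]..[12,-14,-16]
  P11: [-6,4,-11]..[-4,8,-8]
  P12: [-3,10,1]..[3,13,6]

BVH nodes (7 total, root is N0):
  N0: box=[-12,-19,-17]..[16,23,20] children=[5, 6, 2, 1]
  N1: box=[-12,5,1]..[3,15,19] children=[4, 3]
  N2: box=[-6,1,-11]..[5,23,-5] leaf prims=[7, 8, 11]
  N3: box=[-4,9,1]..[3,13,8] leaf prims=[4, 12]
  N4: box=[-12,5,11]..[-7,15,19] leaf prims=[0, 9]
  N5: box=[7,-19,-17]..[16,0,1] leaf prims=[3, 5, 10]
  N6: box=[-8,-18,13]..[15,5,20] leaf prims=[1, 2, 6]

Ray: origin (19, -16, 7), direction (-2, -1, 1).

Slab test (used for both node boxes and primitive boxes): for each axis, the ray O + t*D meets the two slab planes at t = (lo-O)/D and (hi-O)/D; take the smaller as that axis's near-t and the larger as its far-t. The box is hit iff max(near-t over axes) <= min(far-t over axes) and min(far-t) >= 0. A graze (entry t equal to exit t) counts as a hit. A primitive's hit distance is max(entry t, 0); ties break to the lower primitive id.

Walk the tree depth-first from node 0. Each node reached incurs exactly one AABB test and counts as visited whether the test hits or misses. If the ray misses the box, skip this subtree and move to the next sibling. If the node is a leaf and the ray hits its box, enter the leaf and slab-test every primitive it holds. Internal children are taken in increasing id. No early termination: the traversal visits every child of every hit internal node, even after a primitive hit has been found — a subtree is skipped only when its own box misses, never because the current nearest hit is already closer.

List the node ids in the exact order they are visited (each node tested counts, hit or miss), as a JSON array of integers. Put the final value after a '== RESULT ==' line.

Traverse from the root:
N0 x:[3/2,31/2] y:[-39,3] z:[-24,13] -> hit [3/2,3], descend [1, 2, 5, 6]
  N1 x:[8,31/2] y:[-31,-21] z:[-6,12] -> miss, prune
  N2 x:[7,25/2] y:[-39,-17] z:[-18,-12] -> miss, prune
  N5 x:[3/2,6] y:[-16,3] z:[-24,-6] -> miss, prune
  N6 x:[2,27/2] y:[-21,2] z:[6,13] -> miss, prune

Visited [0, 1, 2, 5, 6]. Tests: 5 box, 0 leaf. Nearest: miss.

== RESULT ==
[0, 1, 2, 5, 6]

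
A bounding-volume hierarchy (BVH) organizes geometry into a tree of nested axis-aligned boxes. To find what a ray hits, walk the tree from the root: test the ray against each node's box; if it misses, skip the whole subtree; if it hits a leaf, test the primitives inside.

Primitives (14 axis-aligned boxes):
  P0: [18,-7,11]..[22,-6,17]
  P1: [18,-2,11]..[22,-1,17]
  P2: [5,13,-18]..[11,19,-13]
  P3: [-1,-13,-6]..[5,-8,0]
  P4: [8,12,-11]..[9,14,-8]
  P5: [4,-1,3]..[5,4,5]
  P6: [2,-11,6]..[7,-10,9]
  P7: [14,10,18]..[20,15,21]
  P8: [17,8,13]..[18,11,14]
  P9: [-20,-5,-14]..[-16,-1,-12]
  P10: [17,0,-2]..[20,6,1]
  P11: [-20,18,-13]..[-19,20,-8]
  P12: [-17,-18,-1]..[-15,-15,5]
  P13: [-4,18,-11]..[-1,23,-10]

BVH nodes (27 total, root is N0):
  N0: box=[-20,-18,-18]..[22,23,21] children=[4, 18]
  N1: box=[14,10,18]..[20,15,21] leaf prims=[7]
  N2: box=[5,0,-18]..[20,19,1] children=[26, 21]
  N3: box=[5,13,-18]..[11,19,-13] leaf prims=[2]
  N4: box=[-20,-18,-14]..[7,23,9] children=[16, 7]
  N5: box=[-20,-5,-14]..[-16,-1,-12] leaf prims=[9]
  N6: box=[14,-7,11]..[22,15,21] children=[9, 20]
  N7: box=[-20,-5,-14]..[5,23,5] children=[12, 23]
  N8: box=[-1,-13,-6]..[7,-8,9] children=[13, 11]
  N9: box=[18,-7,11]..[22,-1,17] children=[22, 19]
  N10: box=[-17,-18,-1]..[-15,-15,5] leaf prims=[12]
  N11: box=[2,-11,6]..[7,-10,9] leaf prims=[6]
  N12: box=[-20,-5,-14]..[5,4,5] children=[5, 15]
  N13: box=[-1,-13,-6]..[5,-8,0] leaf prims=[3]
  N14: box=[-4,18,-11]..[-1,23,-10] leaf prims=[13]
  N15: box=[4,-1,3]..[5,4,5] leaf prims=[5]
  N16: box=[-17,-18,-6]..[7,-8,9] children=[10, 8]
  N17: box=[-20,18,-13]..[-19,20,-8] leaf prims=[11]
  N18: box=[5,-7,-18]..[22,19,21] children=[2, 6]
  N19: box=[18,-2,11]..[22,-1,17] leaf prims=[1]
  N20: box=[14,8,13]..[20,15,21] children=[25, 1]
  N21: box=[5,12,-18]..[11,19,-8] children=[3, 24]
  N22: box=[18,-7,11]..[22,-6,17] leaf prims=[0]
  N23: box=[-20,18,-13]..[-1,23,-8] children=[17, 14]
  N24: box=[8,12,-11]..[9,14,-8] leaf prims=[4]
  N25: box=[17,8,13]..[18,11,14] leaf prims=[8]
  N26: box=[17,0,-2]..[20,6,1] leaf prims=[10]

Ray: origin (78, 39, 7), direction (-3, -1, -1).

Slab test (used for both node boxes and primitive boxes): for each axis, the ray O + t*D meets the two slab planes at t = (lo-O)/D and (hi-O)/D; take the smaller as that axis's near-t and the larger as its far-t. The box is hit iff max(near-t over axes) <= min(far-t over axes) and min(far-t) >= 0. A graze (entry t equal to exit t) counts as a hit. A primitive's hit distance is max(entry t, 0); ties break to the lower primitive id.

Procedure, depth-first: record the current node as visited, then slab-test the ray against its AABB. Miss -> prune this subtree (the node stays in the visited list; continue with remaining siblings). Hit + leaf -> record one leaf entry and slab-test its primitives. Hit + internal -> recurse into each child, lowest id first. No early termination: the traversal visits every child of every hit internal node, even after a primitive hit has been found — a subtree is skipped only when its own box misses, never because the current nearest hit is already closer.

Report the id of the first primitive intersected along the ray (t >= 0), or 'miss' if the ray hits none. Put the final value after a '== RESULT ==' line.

Walk:
N0 x:[56/3,98/3] y:[16,57] z:[-14,25] -> hit [56/3,25], descend [4, 18]
  N4 x:[71/3,98/3] y:[16,57] z:[-2,21] -> miss, prune
  N18 x:[56/3,73/3] y:[20,46] z:[-14,25] -> hit [20,73/3], descend [2, 6]
    N2 x:[58/3,73/3] y:[20,39] z:[6,25] -> hit [20,73/3], descend [21, 26]
      N21 x:[67/3,73/3] y:[20,27] z:[15,25] -> hit [67/3,73/3], descend [3, 24]
        N3 x:[67/3,73/3] y:[20,26] z:[20,25] -> hit [67/3,73/3] leaf, test {P2@t=67/3}
        N24 x:[23,70/3] y:[25,27] z:[15,18] -> miss, prune
      N26 x:[58/3,61/3] y:[33,39] z:[6,9] -> miss, prune
    N6 x:[56/3,64/3] y:[24,46] z:[-14,-4] -> miss, prune

Visited [0, 4, 18, 2, 21, 3, 24, 26, 6]. Tests: 9 box, 1 leaf. Nearest: P2.

== RESULT ==
2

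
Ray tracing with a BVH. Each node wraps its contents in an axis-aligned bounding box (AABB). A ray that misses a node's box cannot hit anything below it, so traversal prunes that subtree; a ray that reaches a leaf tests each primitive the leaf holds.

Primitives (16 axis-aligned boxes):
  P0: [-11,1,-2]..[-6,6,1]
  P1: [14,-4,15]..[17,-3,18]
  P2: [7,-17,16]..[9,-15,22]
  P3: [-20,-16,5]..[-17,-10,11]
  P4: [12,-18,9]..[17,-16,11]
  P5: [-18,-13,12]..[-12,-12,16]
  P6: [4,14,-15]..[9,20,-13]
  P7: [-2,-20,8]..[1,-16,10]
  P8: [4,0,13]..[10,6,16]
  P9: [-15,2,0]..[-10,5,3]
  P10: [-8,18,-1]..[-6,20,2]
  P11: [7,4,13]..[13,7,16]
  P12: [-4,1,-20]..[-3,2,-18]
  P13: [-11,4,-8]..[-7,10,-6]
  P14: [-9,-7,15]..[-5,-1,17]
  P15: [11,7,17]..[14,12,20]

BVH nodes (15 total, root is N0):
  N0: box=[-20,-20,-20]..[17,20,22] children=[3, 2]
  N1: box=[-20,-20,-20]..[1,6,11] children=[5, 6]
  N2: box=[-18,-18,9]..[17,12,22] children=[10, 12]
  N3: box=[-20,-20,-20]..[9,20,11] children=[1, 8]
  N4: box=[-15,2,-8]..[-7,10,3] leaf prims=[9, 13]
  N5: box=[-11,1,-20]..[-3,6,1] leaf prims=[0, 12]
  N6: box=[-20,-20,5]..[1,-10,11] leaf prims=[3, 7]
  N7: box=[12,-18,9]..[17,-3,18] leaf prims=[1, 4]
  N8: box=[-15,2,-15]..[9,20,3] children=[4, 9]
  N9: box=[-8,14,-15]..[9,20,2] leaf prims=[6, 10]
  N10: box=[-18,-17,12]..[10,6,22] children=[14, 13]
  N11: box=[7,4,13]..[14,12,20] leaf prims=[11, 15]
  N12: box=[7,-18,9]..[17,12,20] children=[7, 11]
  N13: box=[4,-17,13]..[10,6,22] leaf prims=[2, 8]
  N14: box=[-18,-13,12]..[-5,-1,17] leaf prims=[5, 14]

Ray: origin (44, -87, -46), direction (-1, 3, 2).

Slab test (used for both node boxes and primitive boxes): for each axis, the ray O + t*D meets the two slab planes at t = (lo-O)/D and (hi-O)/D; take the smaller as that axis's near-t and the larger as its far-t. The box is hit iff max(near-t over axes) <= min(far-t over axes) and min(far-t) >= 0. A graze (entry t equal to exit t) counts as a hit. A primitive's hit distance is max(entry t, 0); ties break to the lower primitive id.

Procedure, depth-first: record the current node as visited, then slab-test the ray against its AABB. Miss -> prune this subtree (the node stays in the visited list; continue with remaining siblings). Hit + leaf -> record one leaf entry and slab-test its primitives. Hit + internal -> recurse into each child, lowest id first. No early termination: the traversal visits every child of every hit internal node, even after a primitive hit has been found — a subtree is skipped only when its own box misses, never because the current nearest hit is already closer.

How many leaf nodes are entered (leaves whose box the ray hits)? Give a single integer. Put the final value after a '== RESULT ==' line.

Walk:
N0 x:[27,64] y:[67/3,107/3] z:[13,34] -> hit [27,34], descend [2, 3]
  N2 x:[27,62] y:[23,33] z:[55/2,34] -> hit [55/2,33], descend [10, 12]
    N10 x:[34,62] y:[70/3,31] z:[29,34] -> miss, prune
    N12 x:[27,37] y:[23,33] z:[55/2,33] -> hit [55/2,33], descend [7, 11]
      N7 x:[27,32] y:[23,28] z:[55/2,32] -> hit [55/2,28] leaf, test {P1(miss), P4(miss)}
      N11 x:[30,37] y:[91/3,33] z:[59/2,33] -> hit [91/3,33] leaf, test {P11@t=31, P15@t=63/2}
  N3 x:[35,64] y:[67/3,107/3] z:[13,57/2] -> miss, prune

7 AABB tests over nodes [0, 2, 10, 12, 7, 11, 3]; 2 leaves entered; closest P11.

== RESULT ==
2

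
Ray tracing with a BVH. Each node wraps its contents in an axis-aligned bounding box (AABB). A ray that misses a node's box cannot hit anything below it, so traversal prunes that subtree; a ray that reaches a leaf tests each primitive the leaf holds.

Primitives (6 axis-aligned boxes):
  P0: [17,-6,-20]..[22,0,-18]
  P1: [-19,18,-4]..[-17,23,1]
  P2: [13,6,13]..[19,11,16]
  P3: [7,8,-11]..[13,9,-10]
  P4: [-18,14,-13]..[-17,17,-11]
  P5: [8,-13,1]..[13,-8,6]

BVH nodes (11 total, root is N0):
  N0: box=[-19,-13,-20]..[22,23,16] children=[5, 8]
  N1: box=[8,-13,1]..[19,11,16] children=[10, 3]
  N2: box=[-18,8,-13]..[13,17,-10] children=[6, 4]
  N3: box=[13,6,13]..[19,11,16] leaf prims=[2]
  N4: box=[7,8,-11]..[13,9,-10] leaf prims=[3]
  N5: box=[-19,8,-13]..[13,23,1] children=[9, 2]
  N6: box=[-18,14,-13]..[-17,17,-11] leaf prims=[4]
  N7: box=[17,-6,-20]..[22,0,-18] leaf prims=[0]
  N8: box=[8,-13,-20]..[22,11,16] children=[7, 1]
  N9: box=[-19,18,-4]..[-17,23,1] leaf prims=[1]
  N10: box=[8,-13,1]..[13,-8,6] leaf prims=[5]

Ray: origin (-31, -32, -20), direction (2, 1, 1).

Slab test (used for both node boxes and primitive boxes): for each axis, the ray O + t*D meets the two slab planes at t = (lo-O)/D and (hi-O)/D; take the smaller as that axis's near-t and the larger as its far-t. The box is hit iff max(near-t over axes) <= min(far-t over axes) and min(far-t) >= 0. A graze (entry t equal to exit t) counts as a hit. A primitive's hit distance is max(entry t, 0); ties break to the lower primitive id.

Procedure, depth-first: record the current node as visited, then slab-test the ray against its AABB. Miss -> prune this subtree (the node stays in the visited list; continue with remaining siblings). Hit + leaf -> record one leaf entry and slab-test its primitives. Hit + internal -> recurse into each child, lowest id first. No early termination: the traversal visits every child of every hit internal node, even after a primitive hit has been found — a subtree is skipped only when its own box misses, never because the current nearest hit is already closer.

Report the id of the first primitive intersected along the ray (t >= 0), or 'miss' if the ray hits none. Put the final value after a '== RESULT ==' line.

Trace the traversal:
N0 x:[6,53/2] y:[19,55] z:[0,36] -> hit [19,53/2], descend [5, 8]
  N5 x:[6,22] y:[40,55] z:[7,21] -> miss, prune
  N8 x:[39/2,53/2] y:[19,43] z:[0,36] -> hit [39/2,53/2], descend [1, 7]
    N1 x:[39/2,25] y:[19,43] z:[21,36] -> hit [21,25], descend [3, 10]
      N3 x:[22,25] y:[38,43] z:[33,36] -> miss, prune
      N10 x:[39/2,22] y:[19,24] z:[21,26] -> hit [21,22] leaf, test {P5@t=21}
    N7 x:[24,53/2] y:[26,32] z:[0,2] -> miss, prune

order=[0, 5, 8, 1, 3, 10, 7]  |boxes|=7  |leaves|=1  hit=P5

== RESULT ==
5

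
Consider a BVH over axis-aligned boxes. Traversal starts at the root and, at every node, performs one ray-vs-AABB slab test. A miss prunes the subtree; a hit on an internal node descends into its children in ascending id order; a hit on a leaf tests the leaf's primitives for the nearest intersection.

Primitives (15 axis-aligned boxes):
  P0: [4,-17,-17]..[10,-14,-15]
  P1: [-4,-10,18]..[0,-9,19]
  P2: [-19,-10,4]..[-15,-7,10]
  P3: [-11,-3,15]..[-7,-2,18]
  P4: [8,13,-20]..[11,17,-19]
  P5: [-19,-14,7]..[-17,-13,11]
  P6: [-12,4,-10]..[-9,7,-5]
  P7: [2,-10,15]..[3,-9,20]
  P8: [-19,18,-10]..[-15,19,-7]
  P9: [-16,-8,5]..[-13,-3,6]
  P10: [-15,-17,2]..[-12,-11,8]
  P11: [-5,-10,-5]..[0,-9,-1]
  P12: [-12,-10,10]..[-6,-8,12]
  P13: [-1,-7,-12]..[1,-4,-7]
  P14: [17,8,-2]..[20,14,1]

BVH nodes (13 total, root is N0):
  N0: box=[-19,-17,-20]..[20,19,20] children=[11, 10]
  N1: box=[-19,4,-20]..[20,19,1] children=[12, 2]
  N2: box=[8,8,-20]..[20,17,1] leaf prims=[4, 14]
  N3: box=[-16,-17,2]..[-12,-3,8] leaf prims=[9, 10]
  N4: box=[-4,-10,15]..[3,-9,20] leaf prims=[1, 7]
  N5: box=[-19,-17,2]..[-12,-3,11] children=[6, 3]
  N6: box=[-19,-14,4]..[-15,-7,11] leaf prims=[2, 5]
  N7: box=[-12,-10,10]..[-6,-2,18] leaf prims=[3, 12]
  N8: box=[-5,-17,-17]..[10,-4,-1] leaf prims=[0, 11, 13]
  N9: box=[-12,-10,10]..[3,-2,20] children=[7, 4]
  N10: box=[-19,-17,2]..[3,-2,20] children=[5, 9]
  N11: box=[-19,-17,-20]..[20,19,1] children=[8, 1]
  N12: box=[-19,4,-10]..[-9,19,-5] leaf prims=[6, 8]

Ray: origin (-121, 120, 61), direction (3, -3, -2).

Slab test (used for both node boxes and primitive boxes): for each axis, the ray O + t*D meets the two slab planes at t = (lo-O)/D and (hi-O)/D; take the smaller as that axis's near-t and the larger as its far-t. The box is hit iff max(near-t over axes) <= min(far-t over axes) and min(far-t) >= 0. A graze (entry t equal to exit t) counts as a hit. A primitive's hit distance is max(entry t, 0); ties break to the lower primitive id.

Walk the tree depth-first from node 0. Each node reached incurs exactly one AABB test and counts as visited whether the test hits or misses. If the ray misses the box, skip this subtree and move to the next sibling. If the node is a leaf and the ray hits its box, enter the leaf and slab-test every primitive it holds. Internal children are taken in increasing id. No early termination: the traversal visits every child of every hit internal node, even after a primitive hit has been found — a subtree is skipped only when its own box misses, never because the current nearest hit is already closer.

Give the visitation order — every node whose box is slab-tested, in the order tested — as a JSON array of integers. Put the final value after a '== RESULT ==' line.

Traverse from the root:
N0 x:[34,47] y:[101/3,137/3] z:[41/2,81/2] -> hit [34,81/2], descend [10, 11]
  N10 x:[34,124/3] y:[122/3,137/3] z:[41/2,59/2] -> miss, prune
  N11 x:[34,47] y:[101/3,137/3] z:[30,81/2] -> hit [34,81/2], descend [1, 8]
    N1 x:[34,47] y:[101/3,116/3] z:[30,81/2] -> hit [34,116/3], descend [2, 12]
      N2 x:[43,47] y:[103/3,112/3] z:[30,81/2] -> miss, prune
      N12 x:[34,112/3] y:[101/3,116/3] z:[33,71/2] -> hit [34,71/2] leaf, test {P6(miss), P8@t=34}
    N8 x:[116/3,131/3] y:[124/3,137/3] z:[31,39] -> miss, prune

7 AABB tests over nodes [0, 10, 11, 1, 2, 12, 8]; 1 leaf entered; closest P8.

== RESULT ==
[0, 10, 11, 1, 2, 12, 8]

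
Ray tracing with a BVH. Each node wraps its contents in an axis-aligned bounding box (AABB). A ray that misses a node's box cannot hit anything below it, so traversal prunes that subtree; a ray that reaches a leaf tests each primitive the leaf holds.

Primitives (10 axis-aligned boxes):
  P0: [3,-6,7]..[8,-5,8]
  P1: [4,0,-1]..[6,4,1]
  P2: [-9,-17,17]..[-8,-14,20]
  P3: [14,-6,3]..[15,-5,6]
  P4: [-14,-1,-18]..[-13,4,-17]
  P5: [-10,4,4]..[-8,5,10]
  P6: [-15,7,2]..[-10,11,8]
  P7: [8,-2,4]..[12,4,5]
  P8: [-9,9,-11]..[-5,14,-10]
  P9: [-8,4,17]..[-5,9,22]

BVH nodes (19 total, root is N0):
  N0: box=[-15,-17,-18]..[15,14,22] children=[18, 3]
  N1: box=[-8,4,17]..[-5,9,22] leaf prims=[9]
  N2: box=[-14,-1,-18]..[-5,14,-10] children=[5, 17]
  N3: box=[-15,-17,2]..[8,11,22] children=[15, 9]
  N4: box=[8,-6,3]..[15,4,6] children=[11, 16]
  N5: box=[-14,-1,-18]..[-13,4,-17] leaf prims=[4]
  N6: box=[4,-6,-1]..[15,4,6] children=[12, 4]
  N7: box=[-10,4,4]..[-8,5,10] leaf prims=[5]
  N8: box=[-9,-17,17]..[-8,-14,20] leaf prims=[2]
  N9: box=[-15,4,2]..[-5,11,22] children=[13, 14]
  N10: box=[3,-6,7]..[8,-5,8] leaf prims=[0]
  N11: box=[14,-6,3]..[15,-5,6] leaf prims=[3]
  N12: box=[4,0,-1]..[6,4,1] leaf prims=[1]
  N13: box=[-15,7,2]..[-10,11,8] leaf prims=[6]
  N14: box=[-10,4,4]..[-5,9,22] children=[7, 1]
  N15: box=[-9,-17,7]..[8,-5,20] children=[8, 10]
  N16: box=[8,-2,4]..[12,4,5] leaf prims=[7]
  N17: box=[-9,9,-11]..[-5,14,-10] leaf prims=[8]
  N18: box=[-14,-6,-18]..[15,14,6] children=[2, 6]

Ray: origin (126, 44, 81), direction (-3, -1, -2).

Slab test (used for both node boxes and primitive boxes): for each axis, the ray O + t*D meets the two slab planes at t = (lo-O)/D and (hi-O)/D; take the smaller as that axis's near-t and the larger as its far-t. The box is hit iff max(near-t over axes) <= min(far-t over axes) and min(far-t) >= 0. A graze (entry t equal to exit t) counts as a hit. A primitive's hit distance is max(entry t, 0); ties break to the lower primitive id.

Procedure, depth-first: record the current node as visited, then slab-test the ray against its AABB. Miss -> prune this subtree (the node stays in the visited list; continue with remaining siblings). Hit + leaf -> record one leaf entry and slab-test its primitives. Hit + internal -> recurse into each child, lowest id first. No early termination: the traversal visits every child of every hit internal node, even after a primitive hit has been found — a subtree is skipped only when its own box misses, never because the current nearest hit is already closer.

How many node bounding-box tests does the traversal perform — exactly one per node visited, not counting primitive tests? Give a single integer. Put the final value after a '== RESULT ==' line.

Walk:
N0 x:[37,47] y:[30,61] z:[59/2,99/2] -> hit [37,47], descend [3, 18]
  N3 x:[118/3,47] y:[33,61] z:[59/2,79/2] -> hit [118/3,79/2], descend [9, 15]
    N9 x:[131/3,47] y:[33,40] z:[59/2,79/2] -> miss, prune
    N15 x:[118/3,45] y:[49,61] z:[61/2,37] -> miss, prune
  N18 x:[37,140/3] y:[30,50] z:[75/2,99/2] -> hit [75/2,140/3], descend [2, 6]
    N2 x:[131/3,140/3] y:[30,45] z:[91/2,99/2] -> miss, prune
    N6 x:[37,122/3] y:[40,50] z:[75/2,41] -> hit [40,122/3], descend [4, 12]
      N4 x:[37,118/3] y:[40,50] z:[75/2,39] -> miss, prune
      N12 x:[40,122/3] y:[40,44] z:[40,41] -> hit [40,122/3] leaf, test {P1@t=40}

order=[0, 3, 9, 15, 18, 2, 6, 4, 12]  |boxes|=9  |leaves|=1  hit=P1

== RESULT ==
9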